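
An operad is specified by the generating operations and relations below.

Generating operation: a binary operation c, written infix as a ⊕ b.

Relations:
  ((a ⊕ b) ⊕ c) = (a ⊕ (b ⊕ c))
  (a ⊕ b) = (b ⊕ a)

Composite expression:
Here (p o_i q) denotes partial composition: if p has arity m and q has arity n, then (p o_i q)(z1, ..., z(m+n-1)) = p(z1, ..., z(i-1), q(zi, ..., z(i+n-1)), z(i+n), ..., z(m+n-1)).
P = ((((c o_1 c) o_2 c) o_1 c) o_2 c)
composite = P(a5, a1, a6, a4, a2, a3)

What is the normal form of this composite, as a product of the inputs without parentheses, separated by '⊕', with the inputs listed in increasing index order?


a1 ⊕ a2 ⊕ a3 ⊕ a4 ⊕ a5 ⊕ a6

Reordering under c is free, so list the a-inputs canonically.
(a1 ⊕ a6) spells out as a1 ⊕ a6
(a5 ⊕ (a1 ⊕ a6)) spells out as a5 ⊕ a1 ⊕ a6
(a4 ⊕ a2) spells out as a4 ⊕ a2
((a5 ⊕ (a1 ⊕ a6)) ⊕ (a4 ⊕ a2)) spells out as a5 ⊕ a1 ⊕ a6 ⊕ a4 ⊕ a2
(((a5 ⊕ (a1 ⊕ a6)) ⊕ (a4 ⊕ a2)) ⊕ a3) spells out as a5 ⊕ a1 ⊕ a6 ⊕ a4 ⊕ a2 ⊕ a3
commutativity sorts the factors: a1 ⊕ a2 ⊕ a3 ⊕ a4 ⊕ a5 ⊕ a6


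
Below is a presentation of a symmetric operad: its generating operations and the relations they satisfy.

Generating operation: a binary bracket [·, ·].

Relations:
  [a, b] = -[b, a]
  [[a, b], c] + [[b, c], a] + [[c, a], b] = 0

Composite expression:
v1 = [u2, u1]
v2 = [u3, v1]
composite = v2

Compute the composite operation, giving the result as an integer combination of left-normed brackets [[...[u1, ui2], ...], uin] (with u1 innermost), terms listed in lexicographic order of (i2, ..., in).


[[u1, u2], u3]

Antisymmetry and Jacobi reduce to u1-anchored left-normed brackets.
Composite bracket: [u3, [u2, u1]]
Each bracket splits as ab - ba, giving 4 signed words (2^2 = 4).
Coefficients come from the u1-initial words:
  the word u1u2u3 carries sign +1 and contributes +[[u1, u2], u3]


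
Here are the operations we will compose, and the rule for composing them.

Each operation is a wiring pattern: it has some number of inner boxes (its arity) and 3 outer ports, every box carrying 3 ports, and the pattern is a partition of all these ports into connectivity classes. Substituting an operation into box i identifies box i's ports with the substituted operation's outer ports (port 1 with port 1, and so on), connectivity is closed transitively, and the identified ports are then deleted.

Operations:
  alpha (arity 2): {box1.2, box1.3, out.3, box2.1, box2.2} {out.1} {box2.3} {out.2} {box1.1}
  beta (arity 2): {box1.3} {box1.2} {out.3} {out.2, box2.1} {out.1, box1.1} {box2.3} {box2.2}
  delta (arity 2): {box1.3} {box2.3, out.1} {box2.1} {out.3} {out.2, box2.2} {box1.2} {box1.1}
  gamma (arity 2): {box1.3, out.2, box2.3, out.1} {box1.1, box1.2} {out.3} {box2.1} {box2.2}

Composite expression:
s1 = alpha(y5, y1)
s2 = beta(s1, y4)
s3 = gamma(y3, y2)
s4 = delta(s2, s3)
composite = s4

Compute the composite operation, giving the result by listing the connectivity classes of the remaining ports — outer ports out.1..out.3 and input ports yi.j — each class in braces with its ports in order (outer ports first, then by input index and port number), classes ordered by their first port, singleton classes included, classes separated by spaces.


{out.1} {out.2, y2.3, y3.3} {out.3} {y1.1, y1.2, y5.2, y5.3} {y1.3} {y2.1} {y2.2} {y3.1, y3.2} {y4.1} {y4.2} {y4.3} {y5.1}

Two ports join when wires chain via delta-identified ports.
after alpha, the pattern on (y5, y1) reads {out.1} {out.2} {out.3, y1.1, y1.2, y5.2, y5.3} {y1.3} {y5.1} (out.j = its outer ports)
after beta, the pattern on (y5, y1, y4) reads {out.1} {out.2, y4.1} {out.3} {y1.1, y1.2, y5.2, y5.3} {y1.3} {y4.2} {y4.3} {y5.1} (out.j = its outer ports)
after gamma, the pattern on (y3, y2) reads {out.1, out.2, y2.3, y3.3} {out.3} {y2.1} {y2.2} {y3.1, y3.2} (out.j = its outer ports)
after delta, the pattern on (y5, y1, y4, y3, y2) reads {out.1} {out.2, y2.3, y3.3} {out.3} {y1.1, y1.2, y5.2, y5.3} {y1.3} {y2.1} {y2.2} {y3.1, y3.2} {y4.1} {y4.2} {y4.3} {y5.1} (out.j = its outer ports)


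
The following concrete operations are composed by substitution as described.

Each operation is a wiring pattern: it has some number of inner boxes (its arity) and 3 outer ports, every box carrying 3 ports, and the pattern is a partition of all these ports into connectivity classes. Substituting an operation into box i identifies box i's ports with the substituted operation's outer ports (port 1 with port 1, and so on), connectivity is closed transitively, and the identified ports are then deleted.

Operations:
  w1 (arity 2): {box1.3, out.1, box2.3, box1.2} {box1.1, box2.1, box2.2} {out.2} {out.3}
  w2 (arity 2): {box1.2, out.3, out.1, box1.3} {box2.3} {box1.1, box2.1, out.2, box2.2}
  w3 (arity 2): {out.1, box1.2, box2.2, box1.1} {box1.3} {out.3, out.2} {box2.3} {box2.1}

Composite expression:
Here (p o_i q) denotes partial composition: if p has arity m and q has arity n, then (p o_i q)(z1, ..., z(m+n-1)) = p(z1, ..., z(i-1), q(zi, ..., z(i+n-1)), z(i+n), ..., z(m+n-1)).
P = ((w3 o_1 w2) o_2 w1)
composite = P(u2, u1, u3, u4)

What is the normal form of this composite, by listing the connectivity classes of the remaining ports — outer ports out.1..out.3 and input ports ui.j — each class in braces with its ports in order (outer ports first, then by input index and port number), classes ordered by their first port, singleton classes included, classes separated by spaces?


Connectivity passes through glued w3-boundaries; trace each wire chain.
after w1, the pattern on (u1, u3) reads {out.1, u1.2, u1.3, u3.3} {out.2} {out.3} {u1.1, u3.1, u3.2} (out.j = its outer ports)
after w2, the pattern on (u2, u1, u3) reads {out.1, out.3, u2.2, u2.3} {out.2, u1.2, u1.3, u2.1, u3.3} {u1.1, u3.1, u3.2} (out.j = its outer ports)
after w3, the pattern on (u2, u1, u3, u4) reads {out.1, u1.2, u1.3, u2.1, u2.2, u2.3, u3.3, u4.2} {out.2, out.3} {u1.1, u3.1, u3.2} {u4.1} {u4.3} (out.j = its outer ports)

{out.1, u1.2, u1.3, u2.1, u2.2, u2.3, u3.3, u4.2} {out.2, out.3} {u1.1, u3.1, u3.2} {u4.1} {u4.3}


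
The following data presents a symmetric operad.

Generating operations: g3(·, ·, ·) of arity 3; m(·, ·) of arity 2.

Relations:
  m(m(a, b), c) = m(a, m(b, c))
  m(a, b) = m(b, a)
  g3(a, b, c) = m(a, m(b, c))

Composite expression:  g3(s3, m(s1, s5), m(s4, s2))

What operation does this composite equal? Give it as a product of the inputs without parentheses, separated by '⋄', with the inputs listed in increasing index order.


Both nesting and order wash out for g3; what remains is which s's occur.
m(s1, s5) spells out as s1 ⋄ s5
m(s4, s2) spells out as s4 ⋄ s2
g3(s3, m(s1, s5), m(s4, s2)) spells out as s3 ⋄ s1 ⋄ s5 ⋄ s4 ⋄ s2
reordering the factors by index: s1 ⋄ s2 ⋄ s3 ⋄ s4 ⋄ s5

s1 ⋄ s2 ⋄ s3 ⋄ s4 ⋄ s5


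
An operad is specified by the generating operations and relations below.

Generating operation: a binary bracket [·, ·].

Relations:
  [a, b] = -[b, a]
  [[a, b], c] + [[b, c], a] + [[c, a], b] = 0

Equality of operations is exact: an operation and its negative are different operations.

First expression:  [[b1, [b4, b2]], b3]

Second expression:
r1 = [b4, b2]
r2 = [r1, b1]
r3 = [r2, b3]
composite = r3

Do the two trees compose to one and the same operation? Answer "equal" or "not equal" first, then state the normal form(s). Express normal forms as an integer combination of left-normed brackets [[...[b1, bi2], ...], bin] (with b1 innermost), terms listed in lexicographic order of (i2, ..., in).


not equal: they reduce to -[[[b1, b2], b4], b3] + [[[b1, b4], b2], b3] and [[[b1, b2], b4], b3] - [[[b1, b4], b2], b3]

The first expression, normalized: -[[[b1, b2], b4], b3] + [[[b1, b4], b2], b3]
The second expression, normalized: [[[b1, b2], b4], b3] - [[[b1, b4], b2], b3]
They disagree, so not equal.


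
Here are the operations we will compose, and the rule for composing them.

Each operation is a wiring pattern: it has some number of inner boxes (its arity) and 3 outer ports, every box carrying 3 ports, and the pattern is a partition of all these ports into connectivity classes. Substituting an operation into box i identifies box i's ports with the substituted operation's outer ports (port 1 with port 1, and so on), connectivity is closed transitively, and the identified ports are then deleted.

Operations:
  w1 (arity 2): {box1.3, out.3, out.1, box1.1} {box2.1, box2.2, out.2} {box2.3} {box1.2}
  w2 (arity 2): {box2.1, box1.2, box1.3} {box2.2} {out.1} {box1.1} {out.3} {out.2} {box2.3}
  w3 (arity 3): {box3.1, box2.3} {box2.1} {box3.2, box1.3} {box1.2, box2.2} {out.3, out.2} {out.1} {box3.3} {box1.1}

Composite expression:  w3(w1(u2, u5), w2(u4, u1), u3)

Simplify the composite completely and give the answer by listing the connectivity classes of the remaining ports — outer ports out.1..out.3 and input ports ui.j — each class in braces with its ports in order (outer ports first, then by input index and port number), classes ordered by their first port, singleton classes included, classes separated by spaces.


{out.1} {out.2, out.3} {u1.1, u4.2, u4.3} {u1.2} {u1.3} {u2.1, u2.3, u3.2} {u2.2} {u3.1} {u3.3} {u4.1} {u5.1, u5.2} {u5.3}

Treat the ports identified at w3 as solder joints: merge, then drop.
after w1, the pattern on (u2, u5) reads {out.1, out.3, u2.1, u2.3} {out.2, u5.1, u5.2} {u2.2} {u5.3} (out.j = its outer ports)
after w2, the pattern on (u4, u1) reads {out.1} {out.2} {out.3} {u1.1, u4.2, u4.3} {u1.2} {u1.3} {u4.1} (out.j = its outer ports)
after w3, the pattern on (u2, u5, u4, u1, u3) reads {out.1} {out.2, out.3} {u1.1, u4.2, u4.3} {u1.2} {u1.3} {u2.1, u2.3, u3.2} {u2.2} {u3.1} {u3.3} {u4.1} {u5.1, u5.2} {u5.3} (out.j = its outer ports)


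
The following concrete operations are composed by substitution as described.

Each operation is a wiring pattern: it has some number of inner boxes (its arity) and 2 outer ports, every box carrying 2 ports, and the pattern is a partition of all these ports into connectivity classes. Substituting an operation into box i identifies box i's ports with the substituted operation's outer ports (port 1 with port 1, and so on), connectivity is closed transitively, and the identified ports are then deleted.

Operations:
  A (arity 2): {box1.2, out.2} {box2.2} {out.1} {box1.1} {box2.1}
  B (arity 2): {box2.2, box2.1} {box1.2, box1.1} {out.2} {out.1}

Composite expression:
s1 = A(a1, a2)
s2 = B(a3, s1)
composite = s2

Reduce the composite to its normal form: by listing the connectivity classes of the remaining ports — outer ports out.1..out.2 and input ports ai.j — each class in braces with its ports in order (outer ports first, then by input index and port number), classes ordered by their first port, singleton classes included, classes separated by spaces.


{out.1} {out.2} {a1.1} {a1.2} {a2.1} {a2.2} {a3.1, a3.2}


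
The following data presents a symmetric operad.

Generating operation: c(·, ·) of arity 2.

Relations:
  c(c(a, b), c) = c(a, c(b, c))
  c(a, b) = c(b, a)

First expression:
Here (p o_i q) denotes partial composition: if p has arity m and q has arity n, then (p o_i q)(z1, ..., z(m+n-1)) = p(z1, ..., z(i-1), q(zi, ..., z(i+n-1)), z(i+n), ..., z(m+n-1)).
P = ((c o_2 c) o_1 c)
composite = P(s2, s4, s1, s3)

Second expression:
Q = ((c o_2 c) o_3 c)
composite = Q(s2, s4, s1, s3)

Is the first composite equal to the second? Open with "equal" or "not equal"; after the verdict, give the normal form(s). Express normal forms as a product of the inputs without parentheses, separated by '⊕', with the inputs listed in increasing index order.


equal — both sides give s1 ⊕ s2 ⊕ s3 ⊕ s4

Normal form of the first expression: s1 ⊕ s2 ⊕ s3 ⊕ s4
Normal form of the second expression: s1 ⊕ s2 ⊕ s3 ⊕ s4
Both agree, so they are equal.


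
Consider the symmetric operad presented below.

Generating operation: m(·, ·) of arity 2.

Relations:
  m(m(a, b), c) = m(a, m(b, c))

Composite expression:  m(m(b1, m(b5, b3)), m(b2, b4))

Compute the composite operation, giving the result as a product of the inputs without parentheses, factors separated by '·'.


b1 · b5 · b3 · b2 · b4

Associativity of m dissolves the nesting; only the b-input order survives.
m(b5, b3) linearizes to b5 · b3
m(b1, m(b5, b3)) linearizes to b1 · b5 · b3
m(b2, b4) linearizes to b2 · b4
m(m(b1, m(b5, b3)), m(b2, b4)) linearizes to b1 · b5 · b3 · b2 · b4


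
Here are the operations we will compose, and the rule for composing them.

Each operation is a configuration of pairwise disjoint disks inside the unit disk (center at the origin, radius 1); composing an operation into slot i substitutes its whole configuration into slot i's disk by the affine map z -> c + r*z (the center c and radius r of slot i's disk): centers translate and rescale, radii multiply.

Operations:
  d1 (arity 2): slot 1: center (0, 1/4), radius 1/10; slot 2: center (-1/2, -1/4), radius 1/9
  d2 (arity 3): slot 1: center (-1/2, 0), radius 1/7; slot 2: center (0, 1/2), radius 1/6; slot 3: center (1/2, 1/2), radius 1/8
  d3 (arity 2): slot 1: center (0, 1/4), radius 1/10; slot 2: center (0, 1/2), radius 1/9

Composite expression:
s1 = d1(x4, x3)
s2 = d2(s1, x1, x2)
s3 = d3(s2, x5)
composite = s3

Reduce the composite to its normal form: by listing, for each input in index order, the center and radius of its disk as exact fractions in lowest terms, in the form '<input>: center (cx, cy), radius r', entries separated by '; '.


x1: center (0, 3/10), radius 1/60; x2: center (1/20, 3/10), radius 1/80; x3: center (-2/35, 69/280), radius 1/630; x4: center (-1/20, 71/280), radius 1/700; x5: center (0, 1/2), radius 1/9

Only the slot chain above each x matters under d3; compose those maps.
x4 passes through 3 substitutions, ending at center (-1/20, 71/280), radius 1/700
x3 passes through 3 substitutions, ending at center (-2/35, 69/280), radius 1/630
x1 passes through 2 substitutions, ending at center (0, 3/10), radius 1/60
x2 passes through 2 substitutions, ending at center (1/20, 3/10), radius 1/80
x5 passes through 1 substitution, ending at center (0, 1/2), radius 1/9


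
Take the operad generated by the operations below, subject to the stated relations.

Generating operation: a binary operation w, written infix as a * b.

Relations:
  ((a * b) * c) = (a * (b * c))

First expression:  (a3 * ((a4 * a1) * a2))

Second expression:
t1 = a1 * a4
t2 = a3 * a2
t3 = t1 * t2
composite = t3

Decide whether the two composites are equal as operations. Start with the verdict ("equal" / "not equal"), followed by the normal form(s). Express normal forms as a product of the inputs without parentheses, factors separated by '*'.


not equal — first a3 * a4 * a1 * a2, second a1 * a4 * a3 * a2


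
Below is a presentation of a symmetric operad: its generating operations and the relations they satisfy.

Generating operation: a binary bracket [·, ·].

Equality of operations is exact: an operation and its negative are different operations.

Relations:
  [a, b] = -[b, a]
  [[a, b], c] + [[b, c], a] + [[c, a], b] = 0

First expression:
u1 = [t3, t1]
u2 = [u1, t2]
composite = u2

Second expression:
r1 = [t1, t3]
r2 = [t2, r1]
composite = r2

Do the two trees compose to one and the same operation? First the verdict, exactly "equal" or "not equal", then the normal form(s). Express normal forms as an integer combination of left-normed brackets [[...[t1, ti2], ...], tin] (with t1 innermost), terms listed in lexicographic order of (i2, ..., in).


equal — both sides give -[[t1, t3], t2]

The first expression, normalized: -[[t1, t3], t2]
The second expression, normalized: -[[t1, t3], t2]
The forms coincide; equal.


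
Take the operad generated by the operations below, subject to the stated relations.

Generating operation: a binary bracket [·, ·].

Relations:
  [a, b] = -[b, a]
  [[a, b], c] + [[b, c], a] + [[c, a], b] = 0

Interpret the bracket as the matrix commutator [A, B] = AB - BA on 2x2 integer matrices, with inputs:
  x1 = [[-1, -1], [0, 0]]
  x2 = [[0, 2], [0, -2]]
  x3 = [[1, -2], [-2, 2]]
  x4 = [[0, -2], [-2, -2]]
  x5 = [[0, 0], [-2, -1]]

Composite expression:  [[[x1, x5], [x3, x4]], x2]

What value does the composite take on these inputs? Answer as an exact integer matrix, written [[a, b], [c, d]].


[[-48, -24], [48, 48]]

[x1, x5] = [[2, 1], [-2, -2]]
[x3, x4] = [[0, 6], [-6, 0]]
[[x1, x5], [x3, x4]] = [[6, 24], [24, -6]]
[[[x1, x5], [x3, x4]], x2] = [[-48, -24], [48, 48]]


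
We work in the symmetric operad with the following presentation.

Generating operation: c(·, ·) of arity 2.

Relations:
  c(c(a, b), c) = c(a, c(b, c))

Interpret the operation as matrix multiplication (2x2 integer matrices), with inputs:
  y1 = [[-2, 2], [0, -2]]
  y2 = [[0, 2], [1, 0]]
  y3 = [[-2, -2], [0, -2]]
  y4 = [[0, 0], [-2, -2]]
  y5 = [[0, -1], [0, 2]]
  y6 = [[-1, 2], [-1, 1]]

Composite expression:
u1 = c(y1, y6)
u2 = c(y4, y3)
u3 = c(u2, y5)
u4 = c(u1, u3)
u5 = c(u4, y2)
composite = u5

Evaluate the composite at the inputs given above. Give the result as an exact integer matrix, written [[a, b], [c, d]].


[[-24, 0], [-24, 0]]

c(y1, y6) = [[0, -2], [2, -2]]
c(y4, y3) = [[0, 0], [4, 8]]
c(c(y4, y3), y5) = [[0, 0], [0, 12]]
c(c(y1, y6), c(c(y4, y3), y5)) = [[0, -24], [0, -24]]
c(c(c(y1, y6), c(c(y4, y3), y5)), y2) = [[-24, 0], [-24, 0]]


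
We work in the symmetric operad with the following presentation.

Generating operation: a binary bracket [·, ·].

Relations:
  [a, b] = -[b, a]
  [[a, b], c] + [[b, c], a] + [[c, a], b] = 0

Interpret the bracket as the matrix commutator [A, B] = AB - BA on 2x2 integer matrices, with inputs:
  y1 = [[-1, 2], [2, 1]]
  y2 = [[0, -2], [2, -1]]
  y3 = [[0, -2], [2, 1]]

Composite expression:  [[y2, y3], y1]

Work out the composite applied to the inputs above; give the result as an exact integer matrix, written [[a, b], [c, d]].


[y2, y3] = [[0, -4], [-4, 0]]
[[y2, y3], y1] = [[0, -8], [8, 0]]

[[0, -8], [8, 0]]


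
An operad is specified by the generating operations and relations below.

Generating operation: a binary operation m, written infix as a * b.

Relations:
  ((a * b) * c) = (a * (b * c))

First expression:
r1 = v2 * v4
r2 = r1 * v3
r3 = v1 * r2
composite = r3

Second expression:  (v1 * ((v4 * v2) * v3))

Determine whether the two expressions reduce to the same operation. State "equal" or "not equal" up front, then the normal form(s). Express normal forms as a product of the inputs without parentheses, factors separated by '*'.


not equal: they reduce to v1 * v2 * v4 * v3 and v1 * v4 * v2 * v3

Normal form of the first expression: v1 * v2 * v4 * v3
Normal form of the second expression: v1 * v4 * v2 * v3
No match — not equal.


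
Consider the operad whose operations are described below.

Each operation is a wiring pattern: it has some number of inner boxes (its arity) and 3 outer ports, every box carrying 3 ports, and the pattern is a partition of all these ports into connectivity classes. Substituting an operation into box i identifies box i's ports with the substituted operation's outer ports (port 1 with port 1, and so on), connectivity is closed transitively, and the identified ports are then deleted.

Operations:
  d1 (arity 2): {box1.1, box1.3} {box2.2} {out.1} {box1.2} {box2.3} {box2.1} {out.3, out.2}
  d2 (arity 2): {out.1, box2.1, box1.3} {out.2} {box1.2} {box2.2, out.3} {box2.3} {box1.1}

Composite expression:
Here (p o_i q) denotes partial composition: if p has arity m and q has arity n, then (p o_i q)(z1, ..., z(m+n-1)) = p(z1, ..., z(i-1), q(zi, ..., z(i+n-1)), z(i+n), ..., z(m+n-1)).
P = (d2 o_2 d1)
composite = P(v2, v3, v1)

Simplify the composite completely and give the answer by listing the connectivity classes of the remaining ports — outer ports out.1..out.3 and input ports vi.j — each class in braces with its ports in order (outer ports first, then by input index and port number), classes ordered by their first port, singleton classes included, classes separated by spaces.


Two ports join when wires chain via d2-identified ports.
after d1, the pattern on (v3, v1) reads {out.1} {out.2, out.3} {v1.1} {v1.2} {v1.3} {v3.1, v3.3} {v3.2} (out.j = its outer ports)
after d2, the pattern on (v2, v3, v1) reads {out.1, v2.3} {out.2} {out.3} {v1.1} {v1.2} {v1.3} {v2.1} {v2.2} {v3.1, v3.3} {v3.2} (out.j = its outer ports)

{out.1, v2.3} {out.2} {out.3} {v1.1} {v1.2} {v1.3} {v2.1} {v2.2} {v3.1, v3.3} {v3.2}


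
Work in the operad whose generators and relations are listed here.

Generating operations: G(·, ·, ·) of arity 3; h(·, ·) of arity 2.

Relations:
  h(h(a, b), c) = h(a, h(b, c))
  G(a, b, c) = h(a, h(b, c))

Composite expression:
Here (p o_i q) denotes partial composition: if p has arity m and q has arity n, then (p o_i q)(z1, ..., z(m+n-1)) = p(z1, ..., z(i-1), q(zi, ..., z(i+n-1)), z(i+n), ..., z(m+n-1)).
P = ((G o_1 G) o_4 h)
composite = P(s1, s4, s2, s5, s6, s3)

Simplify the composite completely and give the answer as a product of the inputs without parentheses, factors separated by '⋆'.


Every regrouping of G is equal, so read the s-inputs in written order.
G(s1, s4, s2) unparenthesizes to s1 ⋆ s4 ⋆ s2
h(s5, s6) unparenthesizes to s5 ⋆ s6
G(G(s1, s4, s2), h(s5, s6), s3) unparenthesizes to s1 ⋆ s4 ⋆ s2 ⋆ s5 ⋆ s6 ⋆ s3

s1 ⋆ s4 ⋆ s2 ⋆ s5 ⋆ s6 ⋆ s3


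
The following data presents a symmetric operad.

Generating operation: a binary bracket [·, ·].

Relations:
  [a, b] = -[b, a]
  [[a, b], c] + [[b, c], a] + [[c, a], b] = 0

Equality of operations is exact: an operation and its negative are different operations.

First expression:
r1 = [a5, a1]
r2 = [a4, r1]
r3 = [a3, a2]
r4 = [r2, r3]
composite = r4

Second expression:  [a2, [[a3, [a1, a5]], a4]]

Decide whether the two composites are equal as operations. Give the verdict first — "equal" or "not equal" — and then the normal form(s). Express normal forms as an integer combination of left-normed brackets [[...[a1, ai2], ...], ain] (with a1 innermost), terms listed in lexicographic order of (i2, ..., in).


In normal form, the first expression is -[[[[a1, a5], a4], a2], a3] + [[[[a1, a5], a4], a3], a2]
In normal form, the second expression is [[[[a1, a5], a3], a4], a2]
Different reductions; not equal.

not equal; the first gives -[[[[a1, a5], a4], a2], a3] + [[[[a1, a5], a4], a3], a2] and the second [[[[a1, a5], a3], a4], a2]


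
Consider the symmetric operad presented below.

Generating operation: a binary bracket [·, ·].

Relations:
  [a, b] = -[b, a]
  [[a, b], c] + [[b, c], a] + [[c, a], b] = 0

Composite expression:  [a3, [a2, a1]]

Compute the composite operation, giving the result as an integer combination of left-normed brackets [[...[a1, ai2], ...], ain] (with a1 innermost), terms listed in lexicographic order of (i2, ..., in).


Skip Jacobi rewriting: expand, keep a1-initial words, read off terms.
Composite bracket: [a3, [a2, a1]]
The bracket unfolds into 4 signed words via [a, b] = ab - ba (2^2 = 4).
Only words starting with a1 matter:
  from a1a2a3, sign +1: term +[[a1, a2], a3]

[[a1, a2], a3]


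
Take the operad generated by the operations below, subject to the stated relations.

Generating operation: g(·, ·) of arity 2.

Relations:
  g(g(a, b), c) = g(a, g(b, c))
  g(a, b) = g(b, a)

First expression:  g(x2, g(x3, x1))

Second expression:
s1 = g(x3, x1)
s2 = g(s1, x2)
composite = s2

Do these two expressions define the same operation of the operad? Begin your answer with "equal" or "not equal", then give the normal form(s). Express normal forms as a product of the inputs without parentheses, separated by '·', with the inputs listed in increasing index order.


equal: each reduces to x1 · x2 · x3

The first expression reduces to x1 · x2 · x3
The second expression reduces to x1 · x2 · x3
The normal forms match — equal.


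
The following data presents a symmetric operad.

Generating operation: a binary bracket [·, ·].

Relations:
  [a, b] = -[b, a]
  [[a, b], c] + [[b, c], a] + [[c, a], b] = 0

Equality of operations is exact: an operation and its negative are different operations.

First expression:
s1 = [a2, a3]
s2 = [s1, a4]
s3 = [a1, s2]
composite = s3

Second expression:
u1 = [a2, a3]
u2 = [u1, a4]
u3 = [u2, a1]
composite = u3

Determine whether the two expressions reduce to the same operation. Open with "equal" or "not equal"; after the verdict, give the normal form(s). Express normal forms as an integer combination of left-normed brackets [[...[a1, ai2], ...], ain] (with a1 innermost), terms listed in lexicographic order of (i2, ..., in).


The first expression reduces to [[[a1, a2], a3], a4] - [[[a1, a3], a2], a4] - [[[a1, a4], a2], a3] + [[[a1, a4], a3], a2]
The second expression reduces to -[[[a1, a2], a3], a4] + [[[a1, a3], a2], a4] + [[[a1, a4], a2], a3] - [[[a1, a4], a3], a2]
Different reductions; not equal.

not equal: they reduce to [[[a1, a2], a3], a4] - [[[a1, a3], a2], a4] - [[[a1, a4], a2], a3] + [[[a1, a4], a3], a2] and -[[[a1, a2], a3], a4] + [[[a1, a3], a2], a4] + [[[a1, a4], a2], a3] - [[[a1, a4], a3], a2]


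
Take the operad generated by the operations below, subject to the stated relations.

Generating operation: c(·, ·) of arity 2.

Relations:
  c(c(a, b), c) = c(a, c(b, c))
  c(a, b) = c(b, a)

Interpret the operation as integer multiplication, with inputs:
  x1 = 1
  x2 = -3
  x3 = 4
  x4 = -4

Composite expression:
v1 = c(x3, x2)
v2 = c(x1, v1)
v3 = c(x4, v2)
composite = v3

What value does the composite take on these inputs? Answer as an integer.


48

c(x3, x2) = -12
c(x1, c(x3, x2)) = -12
c(x4, c(x1, c(x3, x2))) = 48


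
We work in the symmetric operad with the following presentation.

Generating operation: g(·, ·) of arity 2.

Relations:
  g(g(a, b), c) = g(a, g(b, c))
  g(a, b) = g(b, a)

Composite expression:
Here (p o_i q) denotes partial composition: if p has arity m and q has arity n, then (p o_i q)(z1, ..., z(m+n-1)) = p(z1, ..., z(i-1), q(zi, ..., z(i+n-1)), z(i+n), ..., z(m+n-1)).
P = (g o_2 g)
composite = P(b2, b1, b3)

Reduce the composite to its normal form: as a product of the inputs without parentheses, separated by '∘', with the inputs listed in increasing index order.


With g associative and commutative, the b-input set is all that matters.
g(b1, b3) unparenthesizes to b1 ∘ b3
g(b2, g(b1, b3)) unparenthesizes to b2 ∘ b1 ∘ b3
putting the inputs in ascending order: b1 ∘ b2 ∘ b3

b1 ∘ b2 ∘ b3


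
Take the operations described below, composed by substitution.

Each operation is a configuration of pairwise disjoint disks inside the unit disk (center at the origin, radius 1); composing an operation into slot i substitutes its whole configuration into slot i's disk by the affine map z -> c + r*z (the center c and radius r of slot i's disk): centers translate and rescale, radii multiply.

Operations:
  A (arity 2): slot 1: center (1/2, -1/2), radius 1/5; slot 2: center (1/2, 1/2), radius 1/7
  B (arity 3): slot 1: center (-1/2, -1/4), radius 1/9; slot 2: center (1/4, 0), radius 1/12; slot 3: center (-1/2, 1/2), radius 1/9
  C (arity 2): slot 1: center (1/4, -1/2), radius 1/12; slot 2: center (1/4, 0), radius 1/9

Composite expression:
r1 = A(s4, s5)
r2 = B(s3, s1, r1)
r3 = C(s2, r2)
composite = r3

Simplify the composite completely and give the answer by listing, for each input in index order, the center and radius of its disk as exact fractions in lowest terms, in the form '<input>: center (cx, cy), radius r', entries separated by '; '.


s1: center (5/18, 0), radius 1/108; s2: center (1/4, -1/2), radius 1/12; s3: center (7/36, -1/36), radius 1/81; s4: center (65/324, 4/81), radius 1/405; s5: center (65/324, 5/81), radius 1/567

Follow each s-input down from C: c' goes to c + r*c', radius to r*r'.
s2 passes through 1 substitution, ending at center (1/4, -1/2), radius 1/12
s3 passes through 2 substitutions, ending at center (7/36, -1/36), radius 1/81
s1 passes through 2 substitutions, ending at center (5/18, 0), radius 1/108
s4 passes through 3 substitutions, ending at center (65/324, 4/81), radius 1/405
s5 passes through 3 substitutions, ending at center (65/324, 5/81), radius 1/567


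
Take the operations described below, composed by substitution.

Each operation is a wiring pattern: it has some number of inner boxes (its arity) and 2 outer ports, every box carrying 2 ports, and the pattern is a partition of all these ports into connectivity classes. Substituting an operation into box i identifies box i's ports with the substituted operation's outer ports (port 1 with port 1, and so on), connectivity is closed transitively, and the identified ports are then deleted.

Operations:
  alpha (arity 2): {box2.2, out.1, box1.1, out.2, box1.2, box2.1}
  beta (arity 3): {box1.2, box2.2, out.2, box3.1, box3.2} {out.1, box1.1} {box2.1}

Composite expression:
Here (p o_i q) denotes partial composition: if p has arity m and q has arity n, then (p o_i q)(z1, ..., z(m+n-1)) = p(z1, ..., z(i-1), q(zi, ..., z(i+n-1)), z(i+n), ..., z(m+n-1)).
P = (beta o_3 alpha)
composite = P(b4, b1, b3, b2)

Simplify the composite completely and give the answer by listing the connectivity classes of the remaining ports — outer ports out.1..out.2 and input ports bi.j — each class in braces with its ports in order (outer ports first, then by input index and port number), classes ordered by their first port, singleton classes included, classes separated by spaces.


{out.1, b4.1} {out.2, b1.2, b2.1, b2.2, b3.1, b3.2, b4.2} {b1.1}


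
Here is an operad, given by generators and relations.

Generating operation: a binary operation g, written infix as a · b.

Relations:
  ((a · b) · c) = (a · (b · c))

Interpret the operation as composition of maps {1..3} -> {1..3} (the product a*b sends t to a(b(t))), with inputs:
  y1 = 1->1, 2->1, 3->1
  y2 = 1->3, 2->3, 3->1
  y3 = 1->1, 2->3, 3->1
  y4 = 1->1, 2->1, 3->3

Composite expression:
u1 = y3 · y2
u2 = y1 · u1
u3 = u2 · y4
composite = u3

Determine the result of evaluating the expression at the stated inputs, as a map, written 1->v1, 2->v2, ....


1->1, 2->1, 3->1


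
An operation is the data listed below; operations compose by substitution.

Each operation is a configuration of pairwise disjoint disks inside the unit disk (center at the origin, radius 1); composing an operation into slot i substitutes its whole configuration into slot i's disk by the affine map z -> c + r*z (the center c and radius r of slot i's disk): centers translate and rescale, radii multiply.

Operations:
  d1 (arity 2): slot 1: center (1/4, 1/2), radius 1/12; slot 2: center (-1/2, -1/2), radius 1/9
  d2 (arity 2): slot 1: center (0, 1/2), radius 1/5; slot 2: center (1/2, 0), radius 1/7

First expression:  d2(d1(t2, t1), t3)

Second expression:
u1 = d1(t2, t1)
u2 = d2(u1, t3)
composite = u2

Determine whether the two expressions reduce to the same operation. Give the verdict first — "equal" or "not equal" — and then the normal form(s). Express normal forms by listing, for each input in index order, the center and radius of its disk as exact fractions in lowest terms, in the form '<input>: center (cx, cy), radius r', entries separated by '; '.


equal — both sides give t1: center (-1/10, 2/5), radius 1/45; t2: center (1/20, 3/5), radius 1/60; t3: center (1/2, 0), radius 1/7


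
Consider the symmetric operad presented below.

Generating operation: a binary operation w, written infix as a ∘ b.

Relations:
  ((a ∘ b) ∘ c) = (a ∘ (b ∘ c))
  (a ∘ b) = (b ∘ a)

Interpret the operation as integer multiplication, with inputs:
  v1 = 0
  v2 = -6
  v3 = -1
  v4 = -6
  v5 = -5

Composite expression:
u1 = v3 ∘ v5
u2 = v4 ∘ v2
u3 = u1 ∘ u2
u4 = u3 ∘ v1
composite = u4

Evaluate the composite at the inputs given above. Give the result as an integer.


0

(v3 ∘ v5) = 5
(v4 ∘ v2) = 36
((v3 ∘ v5) ∘ (v4 ∘ v2)) = 180
(((v3 ∘ v5) ∘ (v4 ∘ v2)) ∘ v1) = 0


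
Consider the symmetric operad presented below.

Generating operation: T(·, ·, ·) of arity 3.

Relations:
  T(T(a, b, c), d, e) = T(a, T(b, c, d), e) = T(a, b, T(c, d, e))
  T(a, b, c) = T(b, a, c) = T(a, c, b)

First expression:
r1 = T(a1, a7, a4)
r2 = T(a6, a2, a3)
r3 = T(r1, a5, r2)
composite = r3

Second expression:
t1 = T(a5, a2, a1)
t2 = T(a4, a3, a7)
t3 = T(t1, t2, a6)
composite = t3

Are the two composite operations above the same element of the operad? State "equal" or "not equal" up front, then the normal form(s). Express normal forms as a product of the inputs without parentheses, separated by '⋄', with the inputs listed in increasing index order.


equal; the common form is a1 ⋄ a2 ⋄ a3 ⋄ a4 ⋄ a5 ⋄ a6 ⋄ a7


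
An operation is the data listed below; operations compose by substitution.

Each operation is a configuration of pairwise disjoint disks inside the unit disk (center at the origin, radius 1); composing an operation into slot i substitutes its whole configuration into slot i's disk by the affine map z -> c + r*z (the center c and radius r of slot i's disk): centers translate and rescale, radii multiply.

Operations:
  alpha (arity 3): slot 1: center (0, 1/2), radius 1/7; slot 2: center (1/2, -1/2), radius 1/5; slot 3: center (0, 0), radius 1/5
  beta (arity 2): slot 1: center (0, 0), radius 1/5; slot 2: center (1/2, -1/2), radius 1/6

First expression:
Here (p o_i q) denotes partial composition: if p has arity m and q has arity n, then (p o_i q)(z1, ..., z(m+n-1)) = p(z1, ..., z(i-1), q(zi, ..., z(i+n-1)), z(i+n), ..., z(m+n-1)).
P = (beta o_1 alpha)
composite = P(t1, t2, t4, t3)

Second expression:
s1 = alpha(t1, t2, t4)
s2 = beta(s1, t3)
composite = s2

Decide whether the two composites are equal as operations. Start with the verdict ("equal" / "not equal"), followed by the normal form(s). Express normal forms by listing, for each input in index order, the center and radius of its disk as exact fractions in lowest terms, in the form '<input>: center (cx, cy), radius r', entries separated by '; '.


equal — both sides give t1: center (0, 1/10), radius 1/35; t2: center (1/10, -1/10), radius 1/25; t3: center (1/2, -1/2), radius 1/6; t4: center (0, 0), radius 1/25

The first expression, normalized: t1: center (0, 1/10), radius 1/35; t2: center (1/10, -1/10), radius 1/25; t3: center (1/2, -1/2), radius 1/6; t4: center (0, 0), radius 1/25
The second expression, normalized: t1: center (0, 1/10), radius 1/35; t2: center (1/10, -1/10), radius 1/25; t3: center (1/2, -1/2), radius 1/6; t4: center (0, 0), radius 1/25
One common form — equal.


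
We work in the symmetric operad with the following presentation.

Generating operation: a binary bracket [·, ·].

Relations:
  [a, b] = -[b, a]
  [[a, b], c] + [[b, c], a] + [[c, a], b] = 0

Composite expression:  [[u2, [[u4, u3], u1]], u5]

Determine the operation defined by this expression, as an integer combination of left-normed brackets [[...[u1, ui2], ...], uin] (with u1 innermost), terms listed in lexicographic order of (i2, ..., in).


-[[[[u1, u3], u4], u2], u5] + [[[[u1, u4], u3], u2], u5]

Expand each bracket as ab - ba; the u1-initial words give the coefficients.
Composite bracket: [[u2, [[u4, u3], u1]], u5]
The bracket unfolds into 16 signed words via [a, b] = ab - ba (2^4 = 16).
Only words starting with u1 matter:
  word u1u3u4u2u5 has sign -1, contributing -[[[[u1, u3], u4], u2], u5]
  word u1u4u3u2u5 has sign +1, contributing +[[[[u1, u4], u3], u2], u5]


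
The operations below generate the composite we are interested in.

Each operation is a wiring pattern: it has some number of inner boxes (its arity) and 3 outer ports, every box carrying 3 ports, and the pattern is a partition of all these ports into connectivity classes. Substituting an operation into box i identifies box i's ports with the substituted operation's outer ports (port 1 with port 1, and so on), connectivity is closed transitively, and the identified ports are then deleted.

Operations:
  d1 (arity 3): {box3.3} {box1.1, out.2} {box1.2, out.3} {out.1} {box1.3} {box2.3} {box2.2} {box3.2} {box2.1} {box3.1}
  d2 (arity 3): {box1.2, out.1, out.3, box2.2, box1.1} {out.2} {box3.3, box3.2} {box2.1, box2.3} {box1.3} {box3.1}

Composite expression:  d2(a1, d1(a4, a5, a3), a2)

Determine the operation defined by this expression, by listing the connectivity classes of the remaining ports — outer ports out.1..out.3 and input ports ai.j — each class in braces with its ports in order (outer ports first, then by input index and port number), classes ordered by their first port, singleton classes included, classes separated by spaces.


Reachability decides: close wires over d2-identified ports.
stage d1: inputs (a4, a5, a3), connectivity {out.1} {out.2, a4.1} {out.3, a4.2} {a3.1} {a3.2} {a3.3} {a4.3} {a5.1} {a5.2} {a5.3}, out.j its boundary
stage d2: inputs (a1, a4, a5, a3, a2), connectivity {out.1, out.3, a1.1, a1.2, a4.1} {out.2} {a1.3} {a2.1} {a2.2, a2.3} {a3.1} {a3.2} {a3.3} {a4.2} {a4.3} {a5.1} {a5.2} {a5.3}, out.j its boundary

{out.1, out.3, a1.1, a1.2, a4.1} {out.2} {a1.3} {a2.1} {a2.2, a2.3} {a3.1} {a3.2} {a3.3} {a4.2} {a4.3} {a5.1} {a5.2} {a5.3}


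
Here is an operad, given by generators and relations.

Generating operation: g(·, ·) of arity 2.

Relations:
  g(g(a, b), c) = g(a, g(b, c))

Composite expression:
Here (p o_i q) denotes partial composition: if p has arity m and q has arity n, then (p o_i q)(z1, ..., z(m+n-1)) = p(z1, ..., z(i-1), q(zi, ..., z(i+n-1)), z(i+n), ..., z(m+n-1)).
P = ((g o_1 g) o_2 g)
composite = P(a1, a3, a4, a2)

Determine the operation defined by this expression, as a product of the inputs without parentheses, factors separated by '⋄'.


a1 ⋄ a3 ⋄ a4 ⋄ a2

The g-tree's shape is irrelevant; the a-reading-order decides.
g(a3, a4) spells out as a3 ⋄ a4
g(a1, g(a3, a4)) spells out as a1 ⋄ a3 ⋄ a4
g(g(a1, g(a3, a4)), a2) spells out as a1 ⋄ a3 ⋄ a4 ⋄ a2


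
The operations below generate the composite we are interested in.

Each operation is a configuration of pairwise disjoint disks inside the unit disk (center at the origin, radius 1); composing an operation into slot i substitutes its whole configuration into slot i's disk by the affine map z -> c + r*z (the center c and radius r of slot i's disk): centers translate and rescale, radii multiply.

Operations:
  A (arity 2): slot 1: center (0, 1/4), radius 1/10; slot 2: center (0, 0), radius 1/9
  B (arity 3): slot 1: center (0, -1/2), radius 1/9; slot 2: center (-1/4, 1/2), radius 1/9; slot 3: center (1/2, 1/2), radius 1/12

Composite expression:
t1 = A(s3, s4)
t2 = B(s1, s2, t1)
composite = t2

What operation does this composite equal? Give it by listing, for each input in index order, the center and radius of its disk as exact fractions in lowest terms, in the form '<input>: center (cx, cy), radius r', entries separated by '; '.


s1: center (0, -1/2), radius 1/9; s2: center (-1/4, 1/2), radius 1/9; s3: center (1/2, 25/48), radius 1/120; s4: center (1/2, 1/2), radius 1/108

Below B, radii multiply path by path; the s-disk centers shift.
for s1, the 1-step affine chain lands on center (0, -1/2), radius 1/9
for s2, the 1-step affine chain lands on center (-1/4, 1/2), radius 1/9
for s3, the 2-step affine chain lands on center (1/2, 25/48), radius 1/120
for s4, the 2-step affine chain lands on center (1/2, 1/2), radius 1/108


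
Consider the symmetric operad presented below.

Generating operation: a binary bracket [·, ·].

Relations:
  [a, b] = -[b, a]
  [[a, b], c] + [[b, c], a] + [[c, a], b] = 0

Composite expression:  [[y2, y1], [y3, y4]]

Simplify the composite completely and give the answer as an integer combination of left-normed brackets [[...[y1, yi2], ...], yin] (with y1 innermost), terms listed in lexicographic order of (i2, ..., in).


-[[[y1, y2], y3], y4] + [[[y1, y2], y4], y3]

Skip Jacobi rewriting: expand, keep y1-initial words, read off terms.
Composite bracket: [[y2, y1], [y3, y4]]
Full expansion: 8 signed words from ab - ba (2^3 = 8).
Collect the words opening with y1:
  from y1y2y3y4, sign -1: term -[[[y1, y2], y3], y4]
  from y1y2y4y3, sign +1: term +[[[y1, y2], y4], y3]


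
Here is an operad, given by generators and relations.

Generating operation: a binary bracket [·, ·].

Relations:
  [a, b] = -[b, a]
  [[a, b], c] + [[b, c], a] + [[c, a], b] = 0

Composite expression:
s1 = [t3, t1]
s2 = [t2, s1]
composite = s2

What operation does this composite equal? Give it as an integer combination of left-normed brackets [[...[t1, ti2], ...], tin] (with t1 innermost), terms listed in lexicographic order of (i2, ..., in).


[[t1, t3], t2]
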